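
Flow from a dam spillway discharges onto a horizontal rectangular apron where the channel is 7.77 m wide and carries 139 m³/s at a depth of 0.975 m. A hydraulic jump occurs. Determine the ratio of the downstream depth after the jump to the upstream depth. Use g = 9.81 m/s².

y₂/y₁ = 7.90

q = Q/b = 139/7.77 = 17.9 m²/s; V₁ = q/y₁ = 18.3 m/s. Fr₁ = V₁/√(g·y₁) = 5.93.
Bélanger equation: y₂/y₁ = ½[√(1 + 8Fr₁²) − 1] = ½[√282.6 − 1] = 7.90.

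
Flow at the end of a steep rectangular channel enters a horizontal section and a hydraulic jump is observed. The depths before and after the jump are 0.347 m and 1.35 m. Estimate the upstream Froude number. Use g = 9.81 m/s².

For a rectangular channel the momentum equation gives q² = ½·g·y₁·y₂·(y₁ + y₂) = ½×9.81×0.347×1.35×1.70 = 3.90.
q = √3.90 = 1.97 m²/s.
V₁ = q/y₁ = 5.69 m/s; Fr₁ = V₁/√(g·y₁) = 3.08.

Fr₁ = 3.08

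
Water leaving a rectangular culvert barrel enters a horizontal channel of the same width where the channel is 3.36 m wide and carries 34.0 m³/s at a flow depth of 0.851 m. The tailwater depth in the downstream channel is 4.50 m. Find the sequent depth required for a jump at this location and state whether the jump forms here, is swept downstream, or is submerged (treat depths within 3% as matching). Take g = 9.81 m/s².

q = Q/b = 34.0/3.36 = 10.1 m²/s; V₁ = q/y₁ = 11.9 m/s. Fr₁ = V₁/√(g·y₁) = 4.12.
From the momentum equation for a rectangular channel, y₂/y₁ = ½[√(1 + 8Fr₁²) − 1] = ½[√136.5 − 1] = 5.34.
y₂ = 5.34 × 0.851 = 4.55 m.
Tailwater y_tw = 4.50 m: y_tw ≈ y₂, so the jump forms here.

y₂ = 4.55 m; the jump forms here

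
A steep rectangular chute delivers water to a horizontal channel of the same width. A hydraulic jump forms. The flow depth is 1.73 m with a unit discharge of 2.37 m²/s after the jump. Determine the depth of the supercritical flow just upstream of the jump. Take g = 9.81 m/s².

V₂ = q/y₂ = 2.37/1.73 = 1.37 m/s; Fr₂ = V₂/√(g·y₂) = 0.333.
From the momentum equation (using Fr₂), y₁/y₂ = ½[√(1 + 8Fr₂²) − 1] = ½[√1.885 − 1] = 0.186.
y₁ = 0.186 × 1.73 = 0.322 m.

y₁ = 0.322 m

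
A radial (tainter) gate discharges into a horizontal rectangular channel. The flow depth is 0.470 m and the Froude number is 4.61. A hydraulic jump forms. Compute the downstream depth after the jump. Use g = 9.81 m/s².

Fr₁ = 4.61 (given).
By Bélanger, y₂/y₁ = ½[√(1 + 8Fr₁²) − 1] = ½[√171.0 − 1] = 6.04.
y₂ = 6.04 × 0.470 = 2.84 m.

y₂ = 2.84 m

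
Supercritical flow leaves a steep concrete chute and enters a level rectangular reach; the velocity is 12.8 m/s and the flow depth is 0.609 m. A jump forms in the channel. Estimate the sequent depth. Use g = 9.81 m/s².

y₂ = 4.22 m

Fr₁ = V₁/√(g·y₁) = 12.8/√(9.81×0.609) = 5.24.
From the momentum equation for a rectangular channel, y₂/y₁ = ½[√(1 + 8Fr₁²) − 1] = ½[√220.4 − 1] = 6.92.
y₂ = 6.92 × 0.609 = 4.22 m.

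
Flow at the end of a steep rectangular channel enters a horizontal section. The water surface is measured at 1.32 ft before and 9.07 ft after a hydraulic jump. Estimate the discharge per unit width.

For a rectangular channel the momentum equation gives q² = ½·g·y₁·y₂·(y₁ + y₂) = ½×32.2×1.32×9.07×10.4 = 2003.
q = √2003 = 44.8 ft²/s.

q = 44.8 ft²/s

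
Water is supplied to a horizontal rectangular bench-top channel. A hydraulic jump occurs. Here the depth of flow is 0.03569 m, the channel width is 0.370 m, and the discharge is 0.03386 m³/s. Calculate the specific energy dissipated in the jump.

ΔE = 0.1587 m

q = Q/b = 0.03386/0.370 = 0.09151 m²/s; V₁ = q/y₁ = 2.564 m/s. Fr₁ = V₁/√(g·y₁) = 4.333.
Sequent-depth ratio: y₂/y₁ = ½[√(1 + 8Fr₁²) − 1] = ½[√151.23 − 1] = 5.649.
y₂ = 5.649 × 0.03569 = 0.2016 m.
Head loss: ΔE = (y₂ − y₁)³/(4y₁y₂) = (0.2016 − 0.03569)³/(4×0.03569×0.2016) = 0.004567/0.02878 = 0.1587 m.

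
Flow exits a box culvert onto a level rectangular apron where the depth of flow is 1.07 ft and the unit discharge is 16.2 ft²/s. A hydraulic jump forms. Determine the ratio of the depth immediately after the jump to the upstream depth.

y₂/y₁ = 3.18

V₁ = q/y₁ = 16.2/1.07 = 15.1 ft/s. Fr₁ = V₁/√(g·y₁) = 15.1/√(32.2×1.07) = 2.58.
Sequent-depth ratio: y₂/y₁ = ½[√(1 + 8Fr₁²) − 1] = ½[√54.22 − 1] = 3.18.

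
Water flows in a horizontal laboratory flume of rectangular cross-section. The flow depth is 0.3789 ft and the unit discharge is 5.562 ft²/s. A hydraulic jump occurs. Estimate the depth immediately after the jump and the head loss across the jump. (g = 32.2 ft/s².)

V₁ = q/y₁ = 5.562/0.3789 = 14.68 ft/s. Fr₁ = V₁/√(g·y₁) = 14.68/√(32.2×0.3789) = 4.203.
From the momentum equation for a rectangular channel, y₂/y₁ = ½[√(1 + 8Fr₁²) − 1] = ½[√142.29 − 1] = 5.464.
y₂ = 5.464 × 0.3789 = 2.070 ft.
V₂ = q/y₂ = 5.562/2.070 = 2.686 ft/s. E₁ = y₁ + V₁²/2g = 3.725 ft; E₂ = y₂ + V₂²/2g = 2.182 ft. ΔE = E₁ − E₂ = 1.542 ft.

y₂ = 2.070 ft; ΔE = 1.542 ft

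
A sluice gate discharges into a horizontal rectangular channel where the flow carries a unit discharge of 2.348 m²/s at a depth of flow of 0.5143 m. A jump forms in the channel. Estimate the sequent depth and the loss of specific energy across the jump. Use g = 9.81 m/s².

V₁ = q/y₁ = 2.348/0.5143 = 4.565 m/s. Fr₁ = V₁/√(g·y₁) = 4.565/√(9.81×0.5143) = 2.033.
From the momentum equation for a rectangular channel, y₂/y₁ = ½[√(1 + 8Fr₁²) − 1] = ½[√34.050 − 1] = 2.418.
y₂ = 2.418 × 0.5143 = 1.243 m.
Head loss: ΔE = (y₂ − y₁)³/(4y₁y₂) = (1.243 − 0.5143)³/(4×0.5143×1.243) = 0.3875/2.558 = 0.1515 m.

y₂ = 1.243 m; ΔE = 0.1515 m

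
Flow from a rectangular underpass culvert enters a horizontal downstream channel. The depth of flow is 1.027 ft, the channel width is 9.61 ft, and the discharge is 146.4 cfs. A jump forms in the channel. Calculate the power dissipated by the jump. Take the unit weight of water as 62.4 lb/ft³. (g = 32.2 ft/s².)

q = Q/b = 146.4/9.61 = 15.23 ft²/s; V₁ = q/y₁ = 14.83 ft/s. Fr₁ = V₁/√(g·y₁) = 2.579.
By Bélanger, y₂/y₁ = ½[√(1 + 8Fr₁²) − 1] = ½[√54.230 − 1] = 3.182.
y₂ = 3.182 × 1.027 = 3.268 ft.
Head loss: ΔE = (y₂ − y₁)³/(4y₁y₂) = (3.268 − 1.027)³/(4×1.027×3.268) = 11.25/13.42 = 0.8383 ft.
P = γ·Q·ΔE/550 = 62.4 × 146.4 × 0.8383 / 550 = 13.92 hp.

P = 13.92 hp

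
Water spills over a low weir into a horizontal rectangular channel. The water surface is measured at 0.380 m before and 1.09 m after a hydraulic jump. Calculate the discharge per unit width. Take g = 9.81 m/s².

For a rectangular channel the momentum equation gives q² = ½·g·y₁·y₂·(y₁ + y₂) = ½×9.81×0.380×1.09×1.47 = 2.99.
q = √2.99 = 1.73 m²/s.

q = 1.73 m²/s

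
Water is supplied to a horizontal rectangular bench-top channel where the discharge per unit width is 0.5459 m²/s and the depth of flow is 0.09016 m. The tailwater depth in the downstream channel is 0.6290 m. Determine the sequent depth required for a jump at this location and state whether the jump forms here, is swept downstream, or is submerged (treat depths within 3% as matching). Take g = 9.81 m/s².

y₂ = 0.7771 m; the jump is swept downstream

V₁ = q/y₁ = 0.5459/0.09016 = 6.055 m/s. Fr₁ = V₁/√(g·y₁) = 6.055/√(9.81×0.09016) = 6.438.
Bélanger equation: y₂/y₁ = ½[√(1 + 8Fr₁²) − 1] = ½[√332.59 − 1] = 8.619.
y₂ = 8.619 × 0.09016 = 0.7771 m.
Tailwater y_tw = 0.6290 m: y_tw < y₂, so the jump is swept downstream.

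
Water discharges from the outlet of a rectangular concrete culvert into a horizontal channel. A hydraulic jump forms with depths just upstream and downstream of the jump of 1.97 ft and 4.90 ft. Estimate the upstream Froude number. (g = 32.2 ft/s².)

Fr₁ = 2.08

For a rectangular channel the momentum equation gives q² = ½·g·y₁·y₂·(y₁ + y₂) = ½×32.2×1.97×4.90×6.87 = 1068.
q = √1068 = 32.7 ft²/s.
V₁ = q/y₁ = 16.6 ft/s; Fr₁ = V₁/√(g·y₁) = 2.08.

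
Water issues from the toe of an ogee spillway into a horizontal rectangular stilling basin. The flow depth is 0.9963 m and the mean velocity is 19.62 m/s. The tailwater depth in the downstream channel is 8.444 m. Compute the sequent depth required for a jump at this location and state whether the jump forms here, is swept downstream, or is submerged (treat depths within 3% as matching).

Fr₁ = V₁/√(g·y₁) = 19.62/√(9.81×0.9963) = 6.276.
From the momentum equation for a rectangular channel, y₂/y₁ = ½[√(1 + 8Fr₁²) − 1] = ½[√316.09 − 1] = 8.389.
y₂ = 8.389 × 0.9963 = 8.358 m.
Tailwater y_tw = 8.444 m: y_tw ≈ y₂, so the jump forms here.

y₂ = 8.358 m; the jump forms here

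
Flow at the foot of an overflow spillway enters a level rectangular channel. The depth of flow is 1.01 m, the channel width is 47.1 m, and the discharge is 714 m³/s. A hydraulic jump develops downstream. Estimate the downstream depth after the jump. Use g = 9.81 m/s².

y₂ = 6.32 m

q = Q/b = 714/47.1 = 15.2 m²/s; V₁ = q/y₁ = 15.0 m/s. Fr₁ = V₁/√(g·y₁) = 4.77.
Conjugate-depth relation: y₂/y₁ = ½[√(1 + 8Fr₁²) − 1] = ½[√182.9 − 1] = 6.26.
y₂ = 6.26 × 1.01 = 6.32 m.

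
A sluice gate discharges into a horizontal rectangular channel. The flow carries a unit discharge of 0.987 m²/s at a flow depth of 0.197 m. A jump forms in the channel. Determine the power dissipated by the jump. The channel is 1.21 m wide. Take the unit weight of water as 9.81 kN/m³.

V₁ = q/y₁ = 0.987/0.197 = 5.01 m/s. Fr₁ = V₁/√(g·y₁) = 5.01/√(9.81×0.197) = 3.60.
Conjugate-depth relation: y₂/y₁ = ½[√(1 + 8Fr₁²) − 1] = ½[√104.9 − 1] = 4.62.
y₂ = 4.62 × 0.197 = 0.910 m.
Head loss: ΔE = (y₂ − y₁)³/(4y₁y₂) = (0.910 − 0.197)³/(4×0.197×0.910) = 0.363/0.717 = 0.506 m.
Q = q·b = 0.987 × 1.21 = 1.19 m³/s. P = γ·Q·ΔE = 9.81 × 1.19 × 0.506 = 5.93 kW.

P = 5.93 kW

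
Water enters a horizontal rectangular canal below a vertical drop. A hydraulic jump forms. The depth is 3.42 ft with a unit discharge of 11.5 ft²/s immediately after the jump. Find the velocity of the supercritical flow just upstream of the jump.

V₁ = 19.2 ft/s

V₂ = q/y₂ = 11.5/3.42 = 3.36 ft/s; Fr₂ = V₂/√(g·y₂) = 0.320.
Since the conjugate-depth ratio holds either way, y₁/y₂ = ½[√(1 + 8Fr₂²) − 1] = ½[√1.821 − 1] = 0.175.
y₁ = 0.175 × 3.42 = 0.598 ft.
V₁ = q/y₁ = 11.5/0.598 = 19.2 ft/s.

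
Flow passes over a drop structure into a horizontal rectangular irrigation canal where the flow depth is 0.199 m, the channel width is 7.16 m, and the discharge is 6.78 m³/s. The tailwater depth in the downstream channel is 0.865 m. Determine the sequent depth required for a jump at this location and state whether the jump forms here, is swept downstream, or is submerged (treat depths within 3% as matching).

y₂ = 0.864 m; the jump forms here

q = Q/b = 6.78/7.16 = 0.947 m²/s; V₁ = q/y₁ = 4.76 m/s. Fr₁ = V₁/√(g·y₁) = 3.41.
Conjugate-depth relation: y₂/y₁ = ½[√(1 + 8Fr₁²) − 1] = ½[√93.79 − 1] = 4.34.
y₂ = 4.34 × 0.199 = 0.864 m.
Tailwater y_tw = 0.865 m: y_tw ≈ y₂, so the jump forms here.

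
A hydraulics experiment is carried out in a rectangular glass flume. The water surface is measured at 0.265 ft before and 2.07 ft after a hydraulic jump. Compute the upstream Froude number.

Fr₁ = 5.87

For a rectangular channel the momentum equation gives q² = ½·g·y₁·y₂·(y₁ + y₂) = ½×32.2×0.265×2.07×2.33 = 20.6.
q = √20.6 = 4.54 ft²/s.
V₁ = q/y₁ = 17.1 ft/s; Fr₁ = V₁/√(g·y₁) = 5.87.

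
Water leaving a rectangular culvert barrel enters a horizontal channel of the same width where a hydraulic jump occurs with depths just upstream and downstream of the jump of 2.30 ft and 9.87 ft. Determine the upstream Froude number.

Fr₁ = 3.37

For a rectangular channel the momentum equation gives q² = ½·g·y₁·y₂·(y₁ + y₂) = ½×32.2×2.30×9.87×12.2 = 4448.
q = √4448 = 66.7 ft²/s.
V₁ = q/y₁ = 29.0 ft/s; Fr₁ = V₁/√(g·y₁) = 3.37.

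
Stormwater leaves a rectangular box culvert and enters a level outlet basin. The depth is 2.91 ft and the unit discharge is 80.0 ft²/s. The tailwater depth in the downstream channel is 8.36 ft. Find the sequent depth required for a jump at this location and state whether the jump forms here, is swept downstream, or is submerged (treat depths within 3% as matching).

y₂ = 10.3 ft; the jump is swept downstream

V₁ = q/y₁ = 80.0/2.91 = 27.5 ft/s. Fr₁ = V₁/√(g·y₁) = 27.5/√(32.2×2.91) = 2.84.
From the momentum equation for a rectangular channel, y₂/y₁ = ½[√(1 + 8Fr₁²) − 1] = ½[√65.53 − 1] = 3.55.
y₂ = 3.55 × 2.91 = 10.3 ft.
Tailwater y_tw = 8.36 ft: y_tw < y₂, so the jump is swept downstream.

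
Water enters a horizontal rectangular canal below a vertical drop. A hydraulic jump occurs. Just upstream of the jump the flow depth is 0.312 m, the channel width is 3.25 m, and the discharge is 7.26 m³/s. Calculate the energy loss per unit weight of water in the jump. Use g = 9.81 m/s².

q = Q/b = 7.26/3.25 = 2.23 m²/s; V₁ = q/y₁ = 7.16 m/s. Fr₁ = V₁/√(g·y₁) = 4.09.
From the momentum equation for a rectangular channel, y₂/y₁ = ½[√(1 + 8Fr₁²) − 1] = ½[√135.0 − 1] = 5.31.
y₂ = 5.31 × 0.312 = 1.66 m.
Head loss: ΔE = (y₂ − y₁)³/(4y₁y₂) = (1.66 − 0.312)³/(4×0.312×1.66) = 2.43/2.07 = 1.18 m.

ΔE = 1.18 m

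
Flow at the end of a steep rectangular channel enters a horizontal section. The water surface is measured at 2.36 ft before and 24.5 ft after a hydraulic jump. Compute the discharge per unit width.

q = 158 ft²/s

For a rectangular channel the momentum equation gives q² = ½·g·y₁·y₂·(y₁ + y₂) = ½×32.2×2.36×24.5×26.9 = 25004.
q = √25004 = 158 ft²/s.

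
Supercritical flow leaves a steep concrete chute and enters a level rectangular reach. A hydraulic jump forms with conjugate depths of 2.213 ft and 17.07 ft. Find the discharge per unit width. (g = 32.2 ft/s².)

For a rectangular channel the momentum equation gives q² = ½·g·y₁·y₂·(y₁ + y₂) = ½×32.2×2.213×17.07×19.28 = 11728.
q = √11728 = 108.3 ft²/s.

q = 108.3 ft²/s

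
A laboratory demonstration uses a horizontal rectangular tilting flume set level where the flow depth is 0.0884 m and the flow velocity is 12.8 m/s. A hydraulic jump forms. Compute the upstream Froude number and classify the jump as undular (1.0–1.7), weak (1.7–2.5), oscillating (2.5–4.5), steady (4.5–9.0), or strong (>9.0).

Fr₁ = V₁/√(g·y₁) = 12.8/√(9.81×0.0884) = 13.7.
Fr₁ = 13.7 lies in the strong range.

Fr₁ = 13.7; strong jump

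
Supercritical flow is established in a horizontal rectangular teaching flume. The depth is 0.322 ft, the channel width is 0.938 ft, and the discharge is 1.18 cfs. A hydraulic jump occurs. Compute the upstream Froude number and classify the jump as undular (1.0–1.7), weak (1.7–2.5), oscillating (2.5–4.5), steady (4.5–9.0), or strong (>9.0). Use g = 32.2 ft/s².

q = Q/b = 1.18/0.938 = 1.26 ft²/s; V₁ = q/y₁ = 3.91 ft/s. Fr₁ = V₁/√(g·y₁) = 1.21.
Fr₁ = 1.21 lies in the undular range.

Fr₁ = 1.21; undular jump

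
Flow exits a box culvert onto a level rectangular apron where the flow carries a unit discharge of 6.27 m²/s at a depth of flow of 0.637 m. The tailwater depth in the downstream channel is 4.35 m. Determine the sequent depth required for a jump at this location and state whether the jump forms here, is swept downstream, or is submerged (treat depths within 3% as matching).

y₂ = 3.24 m; the jump is submerged

V₁ = q/y₁ = 6.27/0.637 = 9.84 m/s. Fr₁ = V₁/√(g·y₁) = 9.84/√(9.81×0.637) = 3.94.
From the momentum equation for a rectangular channel, y₂/y₁ = ½[√(1 + 8Fr₁²) − 1] = ½[√125.0 − 1] = 5.09.
y₂ = 5.09 × 0.637 = 3.24 m.
Tailwater y_tw = 4.35 m: y_tw > y₂, so the jump is submerged.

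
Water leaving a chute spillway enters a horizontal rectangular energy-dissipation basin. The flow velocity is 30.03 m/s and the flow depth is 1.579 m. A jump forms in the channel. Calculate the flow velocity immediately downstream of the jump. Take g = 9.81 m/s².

V₂ = 2.915 m/s

Fr₁ = V₁/√(g·y₁) = 30.03/√(9.81×1.579) = 7.630.
From the momentum equation for a rectangular channel, y₂/y₁ = ½[√(1 + 8Fr₁²) − 1] = ½[√466.75 − 1] = 10.30.
y₂ = 10.30 × 1.579 = 16.27 m.
q = V₁·y₁ = 30.03 × 1.579 = 47.42 m²/s.
V₂ = q/y₂ = 47.42/16.27 = 2.915 m/s.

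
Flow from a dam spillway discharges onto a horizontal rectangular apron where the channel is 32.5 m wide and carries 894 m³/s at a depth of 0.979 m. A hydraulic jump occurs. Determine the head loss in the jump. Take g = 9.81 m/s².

q = Q/b = 894/32.5 = 27.5 m²/s; V₁ = q/y₁ = 28.1 m/s. Fr₁ = V₁/√(g·y₁) = 9.07.
Conjugate-depth relation: y₂/y₁ = ½[√(1 + 8Fr₁²) − 1] = ½[√658.6 − 1] = 12.3.
y₂ = 12.3 × 0.979 = 12.1 m.
Head loss: ΔE = (y₂ − y₁)³/(4y₁y₂) = (12.1 − 0.979)³/(4×0.979×12.1) = 1365/47.3 = 28.9 m.

ΔE = 28.9 m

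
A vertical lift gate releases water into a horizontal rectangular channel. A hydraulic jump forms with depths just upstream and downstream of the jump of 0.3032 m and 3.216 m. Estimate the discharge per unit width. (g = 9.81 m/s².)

q = 4.103 m²/s

For a rectangular channel the momentum equation gives q² = ½·g·y₁·y₂·(y₁ + y₂) = ½×9.81×0.3032×3.216×3.519 = 16.83.
q = √16.83 = 4.103 m²/s.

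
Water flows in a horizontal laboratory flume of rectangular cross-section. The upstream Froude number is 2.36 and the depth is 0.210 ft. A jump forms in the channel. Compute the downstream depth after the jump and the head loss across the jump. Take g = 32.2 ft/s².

Fr₁ = 2.36 (given).
Conjugate-depth relation: y₂/y₁ = ½[√(1 + 8Fr₁²) − 1] = ½[√45.56 − 1] = 2.87.
y₂ = 2.87 × 0.210 = 0.604 ft.
Head loss: ΔE = (y₂ − y₁)³/(4y₁y₂) = (0.604 − 0.210)³/(4×0.210×0.604) = 0.0610/0.507 = 0.120 ft.

y₂ = 0.604 ft; ΔE = 0.120 ft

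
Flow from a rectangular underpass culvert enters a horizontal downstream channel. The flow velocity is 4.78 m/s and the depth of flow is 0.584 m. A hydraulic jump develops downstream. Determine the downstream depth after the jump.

y₂ = 1.38 m

Fr₁ = V₁/√(g·y₁) = 4.78/√(9.81×0.584) = 2.00.
Bélanger equation: y₂/y₁ = ½[√(1 + 8Fr₁²) − 1] = ½[√32.91 − 1] = 2.37.
y₂ = 2.37 × 0.584 = 1.38 m.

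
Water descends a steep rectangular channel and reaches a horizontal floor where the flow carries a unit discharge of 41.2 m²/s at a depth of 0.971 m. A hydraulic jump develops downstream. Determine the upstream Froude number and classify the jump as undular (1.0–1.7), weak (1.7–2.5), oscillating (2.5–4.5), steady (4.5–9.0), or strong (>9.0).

V₁ = q/y₁ = 41.2/0.971 = 42.4 m/s. Fr₁ = V₁/√(g·y₁) = 42.4/√(9.81×0.971) = 13.7.
Fr₁ = 13.7 lies in the strong range.

Fr₁ = 13.7; strong jump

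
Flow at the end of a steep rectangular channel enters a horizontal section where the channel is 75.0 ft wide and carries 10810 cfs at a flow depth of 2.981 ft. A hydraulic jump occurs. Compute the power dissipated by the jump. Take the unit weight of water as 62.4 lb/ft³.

P = 23369 hp

q = Q/b = 10810/75.0 = 144.1 ft²/s; V₁ = q/y₁ = 48.35 ft/s. Fr₁ = V₁/√(g·y₁) = 4.935.
From the momentum equation for a rectangular channel, y₂/y₁ = ½[√(1 + 8Fr₁²) − 1] = ½[√195.84 − 1] = 6.497.
y₂ = 6.497 × 2.981 = 19.37 ft.
Head loss: ΔE = (y₂ − y₁)³/(4y₁y₂) = (19.37 − 2.981)³/(4×2.981×19.37) = 4400/230.9 = 19.05 ft.
P = γ·Q·ΔE/550 = 62.4 × 10810 × 19.05 / 550 = 23369 hp.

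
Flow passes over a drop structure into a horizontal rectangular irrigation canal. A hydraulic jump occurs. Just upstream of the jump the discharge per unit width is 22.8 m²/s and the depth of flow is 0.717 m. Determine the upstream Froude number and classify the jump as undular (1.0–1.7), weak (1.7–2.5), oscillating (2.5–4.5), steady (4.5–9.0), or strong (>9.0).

Fr₁ = 12.0; strong jump

V₁ = q/y₁ = 22.8/0.717 = 31.8 m/s. Fr₁ = V₁/√(g·y₁) = 31.8/√(9.81×0.717) = 12.0.
Fr₁ = 12.0 lies in the strong range.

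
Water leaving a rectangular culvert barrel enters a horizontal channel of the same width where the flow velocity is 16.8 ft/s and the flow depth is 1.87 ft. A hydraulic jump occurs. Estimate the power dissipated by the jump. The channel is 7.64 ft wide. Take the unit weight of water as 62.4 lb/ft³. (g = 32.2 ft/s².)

P = 20.1 hp

Fr₁ = V₁/√(g·y₁) = 16.8/√(32.2×1.87) = 2.17.
Conjugate-depth relation: y₂/y₁ = ½[√(1 + 8Fr₁²) − 1] = ½[√38.50 − 1] = 2.60.
y₂ = 2.60 × 1.87 = 4.87 ft.
Head loss: ΔE = (y₂ − y₁)³/(4y₁y₂) = (4.87 − 1.87)³/(4×1.87×4.87) = 26.9/36.4 = 0.739 ft.
q = V₁·y₁ = 16.8 × 1.87 = 31.4 ft²/s. Q = q·b = 31.4 × 7.64 = 240 cfs. P = γ·Q·ΔE/550 = 62.4 × 240 × 0.739 / 550 = 20.1 hp.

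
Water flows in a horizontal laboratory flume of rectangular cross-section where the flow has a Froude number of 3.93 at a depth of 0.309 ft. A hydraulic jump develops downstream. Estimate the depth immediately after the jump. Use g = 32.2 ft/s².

Fr₁ = 3.93 (given).
By Bélanger, y₂/y₁ = ½[√(1 + 8Fr₁²) − 1] = ½[√124.6 − 1] = 5.08.
y₂ = 5.08 × 0.309 = 1.57 ft.

y₂ = 1.57 ft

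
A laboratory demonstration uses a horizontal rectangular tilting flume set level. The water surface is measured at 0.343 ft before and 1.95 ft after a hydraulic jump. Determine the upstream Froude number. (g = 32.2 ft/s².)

Fr₁ = 4.36

For a rectangular channel the momentum equation gives q² = ½·g·y₁·y₂·(y₁ + y₂) = ½×32.2×0.343×1.95×2.29 = 24.7.
q = √24.7 = 4.97 ft²/s.
V₁ = q/y₁ = 14.5 ft/s; Fr₁ = V₁/√(g·y₁) = 4.36.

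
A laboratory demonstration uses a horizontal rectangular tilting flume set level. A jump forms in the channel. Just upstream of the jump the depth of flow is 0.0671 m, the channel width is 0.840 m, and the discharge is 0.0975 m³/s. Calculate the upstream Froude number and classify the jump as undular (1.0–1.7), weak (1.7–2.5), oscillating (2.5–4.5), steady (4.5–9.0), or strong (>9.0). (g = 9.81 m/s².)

Fr₁ = 2.13; weak jump

q = Q/b = 0.0975/0.840 = 0.116 m²/s; V₁ = q/y₁ = 1.73 m/s. Fr₁ = V₁/√(g·y₁) = 2.13.
Fr₁ = 2.13 lies in the weak range.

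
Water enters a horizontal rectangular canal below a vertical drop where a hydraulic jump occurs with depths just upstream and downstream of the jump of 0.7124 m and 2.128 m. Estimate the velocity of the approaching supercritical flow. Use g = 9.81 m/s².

For a rectangular channel the momentum equation gives q² = ½·g·y₁·y₂·(y₁ + y₂) = ½×9.81×0.7124×2.128×2.840 = 21.12.
q = √21.12 = 4.596 m²/s.
V₁ = q/y₁ = 4.596/0.7124 = 6.451 m/s.

V₁ = 6.451 m/s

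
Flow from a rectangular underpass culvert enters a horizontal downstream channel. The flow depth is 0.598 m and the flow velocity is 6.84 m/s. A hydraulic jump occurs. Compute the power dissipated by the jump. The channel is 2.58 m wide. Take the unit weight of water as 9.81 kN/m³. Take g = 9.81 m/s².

Fr₁ = V₁/√(g·y₁) = 6.84/√(9.81×0.598) = 2.82.
From the momentum equation for a rectangular channel, y₂/y₁ = ½[√(1 + 8Fr₁²) − 1] = ½[√64.80 − 1] = 3.52.
y₂ = 3.52 × 0.598 = 2.11 m.
Head loss: ΔE = (y₂ − y₁)³/(4y₁y₂) = (2.11 − 0.598)³/(4×0.598×2.11) = 3.44/5.04 = 0.683 m.
q = V₁·y₁ = 6.84 × 0.598 = 4.09 m²/s. Q = q·b = 4.09 × 2.58 = 10.6 m³/s. P = γ·Q·ΔE = 9.81 × 10.6 × 0.683 = 70.7 kW.

P = 70.7 kW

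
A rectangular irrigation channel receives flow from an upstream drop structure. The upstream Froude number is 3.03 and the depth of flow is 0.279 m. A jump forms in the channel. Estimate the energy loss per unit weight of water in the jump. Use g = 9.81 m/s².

Fr₁ = 3.03 (given).
From the momentum equation for a rectangular channel, y₂/y₁ = ½[√(1 + 8Fr₁²) − 1] = ½[√74.45 − 1] = 3.81.
y₂ = 3.81 × 0.279 = 1.06 m.
V₁ = Fr₁·√(g·y₁) = 3.03×√(9.81×0.279) = 5.01 m/s; q = V₁·y₁ = 1.40 m²/s. V₂ = q/y₂ = 1.40/1.06 = 1.31 m/s. E₁ = y₁ + V₁²/2g = 1.56 m; E₂ = y₂ + V₂²/2g = 1.15 m. ΔE = E₁ − E₂ = 0.408 m.

ΔE = 0.408 m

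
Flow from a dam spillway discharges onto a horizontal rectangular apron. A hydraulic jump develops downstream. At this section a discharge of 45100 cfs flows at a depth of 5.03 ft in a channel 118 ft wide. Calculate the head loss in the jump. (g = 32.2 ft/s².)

q = Q/b = 45100/118 = 382 ft²/s; V₁ = q/y₁ = 76.0 ft/s. Fr₁ = V₁/√(g·y₁) = 5.97.
Conjugate-depth relation: y₂/y₁ = ½[√(1 + 8Fr₁²) − 1] = ½[√286.2 − 1] = 7.96.
y₂ = 7.96 × 5.03 = 40.0 ft.
V₂ = q/y₂ = 382/40.0 = 9.55 ft/s. E₁ = y₁ + V₁²/2g = 94.7 ft; E₂ = y₂ + V₂²/2g = 41.4 ft. ΔE = E₁ − E₂ = 53.2 ft.

ΔE = 53.2 ft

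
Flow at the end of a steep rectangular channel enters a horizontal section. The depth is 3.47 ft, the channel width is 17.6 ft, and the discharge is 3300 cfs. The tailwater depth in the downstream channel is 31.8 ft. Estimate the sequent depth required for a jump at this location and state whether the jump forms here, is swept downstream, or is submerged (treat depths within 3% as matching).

q = Q/b = 3300/17.6 = 187 ft²/s; V₁ = q/y₁ = 54.0 ft/s. Fr₁ = V₁/√(g·y₁) = 5.11.
By Bélanger, y₂/y₁ = ½[√(1 + 8Fr₁²) − 1] = ½[√210.0 − 1] = 6.75.
y₂ = 6.75 × 3.47 = 23.4 ft.
Tailwater y_tw = 31.8 ft: y_tw > y₂, so the jump is submerged.

y₂ = 23.4 ft; the jump is submerged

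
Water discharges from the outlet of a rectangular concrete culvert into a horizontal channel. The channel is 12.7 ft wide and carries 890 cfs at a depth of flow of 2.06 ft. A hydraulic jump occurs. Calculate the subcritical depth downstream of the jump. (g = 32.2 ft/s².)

q = Q/b = 890/12.7 = 70.1 ft²/s; V₁ = q/y₁ = 34.0 ft/s. Fr₁ = V₁/√(g·y₁) = 4.18.
Sequent-depth ratio: y₂/y₁ = ½[√(1 + 8Fr₁²) − 1] = ½[√140.6 − 1] = 5.43.
y₂ = 5.43 × 2.06 = 11.2 ft.

y₂ = 11.2 ft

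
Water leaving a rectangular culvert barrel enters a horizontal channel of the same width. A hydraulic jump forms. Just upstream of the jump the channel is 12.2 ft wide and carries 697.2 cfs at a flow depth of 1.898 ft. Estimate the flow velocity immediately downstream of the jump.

V₂ = 6.059 ft/s

q = Q/b = 697.2/12.2 = 57.15 ft²/s; V₁ = q/y₁ = 30.11 ft/s. Fr₁ = V₁/√(g·y₁) = 3.851.
By Bélanger, y₂/y₁ = ½[√(1 + 8Fr₁²) − 1] = ½[√119.67 − 1] = 4.970.
y₂ = 4.970 × 1.898 = 9.432 ft.
V₂ = q/y₂ = 57.15/9.432 = 6.059 ft/s.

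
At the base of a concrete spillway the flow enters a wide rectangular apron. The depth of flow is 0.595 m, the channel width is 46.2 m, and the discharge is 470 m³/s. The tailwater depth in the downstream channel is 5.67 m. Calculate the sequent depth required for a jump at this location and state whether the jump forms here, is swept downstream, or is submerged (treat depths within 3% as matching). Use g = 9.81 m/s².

y₂ = 5.66 m; the jump forms here

q = Q/b = 470/46.2 = 10.2 m²/s; V₁ = q/y₁ = 17.1 m/s. Fr₁ = V₁/√(g·y₁) = 7.08.
By Bélanger, y₂/y₁ = ½[√(1 + 8Fr₁²) − 1] = ½[√401.7 − 1] = 9.52.
y₂ = 9.52 × 0.595 = 5.66 m.
Tailwater y_tw = 5.67 m: y_tw ≈ y₂, so the jump forms here.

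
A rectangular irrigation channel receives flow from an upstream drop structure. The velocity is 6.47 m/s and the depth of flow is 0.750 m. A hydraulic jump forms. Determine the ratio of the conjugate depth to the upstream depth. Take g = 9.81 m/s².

Fr₁ = V₁/√(g·y₁) = 6.47/√(9.81×0.750) = 2.39.
Sequent-depth ratio: y₂/y₁ = ½[√(1 + 8Fr₁²) − 1] = ½[√46.52 − 1] = 2.91.

y₂/y₁ = 2.91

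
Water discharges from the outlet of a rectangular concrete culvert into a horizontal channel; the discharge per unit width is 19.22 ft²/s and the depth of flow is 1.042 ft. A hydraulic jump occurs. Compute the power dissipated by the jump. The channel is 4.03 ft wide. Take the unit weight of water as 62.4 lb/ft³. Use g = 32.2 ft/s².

P = 15.81 hp

V₁ = q/y₁ = 19.22/1.042 = 18.45 ft/s. Fr₁ = V₁/√(g·y₁) = 18.45/√(32.2×1.042) = 3.184.
Sequent-depth ratio: y₂/y₁ = ½[√(1 + 8Fr₁²) − 1] = ½[√82.122 − 1] = 4.031.
y₂ = 4.031 × 1.042 = 4.200 ft.
V₂ = q/y₂ = 19.22/4.200 = 4.576 ft/s. E₁ = y₁ + V₁²/2g = 6.325 ft; E₂ = y₂ + V₂²/2g = 4.525 ft. ΔE = E₁ − E₂ = 1.800 ft.
Q = q·b = 19.22 × 4.03 = 77.46 cfs. P = γ·Q·ΔE/550 = 62.4 × 77.46 × 1.800 / 550 = 15.81 hp.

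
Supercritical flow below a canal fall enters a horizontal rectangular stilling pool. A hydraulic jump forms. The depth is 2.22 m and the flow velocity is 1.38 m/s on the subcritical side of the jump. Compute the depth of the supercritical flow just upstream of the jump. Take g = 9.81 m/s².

Fr₂ = V₂/√(g·y₂) = 1.38/√(9.81×2.22) = 0.296.
Applying the sequent-depth relation in reverse, y₁/y₂ = ½[√(1 + 8Fr₂²) − 1] = ½[√1.700 − 1] = 0.152.
y₁ = 0.152 × 2.22 = 0.337 m.

y₁ = 0.337 m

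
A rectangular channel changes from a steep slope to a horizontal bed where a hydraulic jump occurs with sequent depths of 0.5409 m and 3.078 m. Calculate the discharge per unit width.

q = 5.436 m²/s

For a rectangular channel the momentum equation gives q² = ½·g·y₁·y₂·(y₁ + y₂) = ½×9.81×0.5409×3.078×3.619 = 29.55.
q = √29.55 = 5.436 m²/s.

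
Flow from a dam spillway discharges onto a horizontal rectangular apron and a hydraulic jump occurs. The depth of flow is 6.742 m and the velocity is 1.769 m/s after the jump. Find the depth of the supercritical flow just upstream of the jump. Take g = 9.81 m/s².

y₁ = 0.5869 m

Fr₂ = V₂/√(g·y₂) = 1.769/√(9.81×6.742) = 0.2175.
Since the conjugate-depth ratio holds either way, y₁/y₂ = ½[√(1 + 8Fr₂²) − 1] = ½[√1.3785 − 1] = 0.08705.
y₁ = 0.08705 × 6.742 = 0.5869 m.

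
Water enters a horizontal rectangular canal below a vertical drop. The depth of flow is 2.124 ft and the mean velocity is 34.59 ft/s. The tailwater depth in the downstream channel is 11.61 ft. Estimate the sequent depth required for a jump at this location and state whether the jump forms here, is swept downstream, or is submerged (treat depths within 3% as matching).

y₂ = 11.55 ft; the jump forms here

Fr₁ = V₁/√(g·y₁) = 34.59/√(32.2×2.124) = 4.183.
Conjugate-depth relation: y₂/y₁ = ½[√(1 + 8Fr₁²) − 1] = ½[√140.95 − 1] = 5.436.
y₂ = 5.436 × 2.124 = 11.55 ft.
Tailwater y_tw = 11.61 ft: y_tw ≈ y₂, so the jump forms here.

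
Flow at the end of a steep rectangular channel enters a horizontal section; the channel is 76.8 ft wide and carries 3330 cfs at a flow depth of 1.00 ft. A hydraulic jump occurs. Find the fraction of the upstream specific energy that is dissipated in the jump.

ΔE/E₁ = 0.649 (64.9%)

q = Q/b = 3330/76.8 = 43.4 ft²/s; V₁ = q/y₁ = 43.4 ft/s. Fr₁ = V₁/√(g·y₁) = 7.64.
By Bélanger, y₂/y₁ = ½[√(1 + 8Fr₁²) − 1] = ½[√468.1 − 1] = 10.3.
y₂ = 10.3 × 1.00 = 10.3 ft.
E₁ = y₁ + V₁²/2g = 30.2 ft. ΔE = (y₂ − y₁)³/(4y₁y₂) = 19.6 ft. ΔE/E₁ = 19.6/30.2 = 0.649.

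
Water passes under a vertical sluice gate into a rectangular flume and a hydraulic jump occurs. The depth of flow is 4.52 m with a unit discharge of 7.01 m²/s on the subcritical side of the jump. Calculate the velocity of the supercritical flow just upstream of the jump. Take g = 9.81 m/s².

V₁ = 15.7 m/s

V₂ = q/y₂ = 7.01/4.52 = 1.55 m/s; Fr₂ = V₂/√(g·y₂) = 0.233.
From the momentum equation (using Fr₂), y₁/y₂ = ½[√(1 + 8Fr₂²) − 1] = ½[√1.434 − 1] = 0.0987.
y₁ = 0.0987 × 4.52 = 0.446 m.
V₁ = q/y₁ = 7.01/0.446 = 15.7 m/s.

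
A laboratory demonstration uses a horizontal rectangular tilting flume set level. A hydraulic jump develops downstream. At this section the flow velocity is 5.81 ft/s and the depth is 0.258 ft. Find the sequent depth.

y₂ = 0.618 ft

Fr₁ = V₁/√(g·y₁) = 5.81/√(32.2×0.258) = 2.02.
Conjugate-depth relation: y₂/y₁ = ½[√(1 + 8Fr₁²) − 1] = ½[√33.51 − 1] = 2.39.
y₂ = 2.39 × 0.258 = 0.618 ft.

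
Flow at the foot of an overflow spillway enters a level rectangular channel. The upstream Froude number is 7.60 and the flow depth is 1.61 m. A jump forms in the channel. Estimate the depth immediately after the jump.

Fr₁ = 7.60 (given).
From the momentum equation for a rectangular channel, y₂/y₁ = ½[√(1 + 8Fr₁²) − 1] = ½[√463.1 − 1] = 10.3.
y₂ = 10.3 × 1.61 = 16.5 m.

y₂ = 16.5 m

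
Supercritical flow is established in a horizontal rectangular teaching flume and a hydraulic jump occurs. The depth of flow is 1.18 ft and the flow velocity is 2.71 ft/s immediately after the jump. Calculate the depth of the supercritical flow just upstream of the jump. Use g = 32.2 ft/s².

y₁ = 0.351 ft

Fr₂ = V₂/√(g·y₂) = 2.71/√(32.2×1.18) = 0.440.
Since the conjugate-depth ratio holds either way, y₁/y₂ = ½[√(1 + 8Fr₂²) − 1] = ½[√2.546 − 1] = 0.298.
y₁ = 0.298 × 1.18 = 0.351 ft.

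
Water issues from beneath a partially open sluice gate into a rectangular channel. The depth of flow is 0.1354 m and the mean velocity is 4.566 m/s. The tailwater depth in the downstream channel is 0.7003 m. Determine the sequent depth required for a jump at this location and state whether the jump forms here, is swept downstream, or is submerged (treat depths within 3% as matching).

y₂ = 0.6939 m; the jump forms here

Fr₁ = V₁/√(g·y₁) = 4.566/√(9.81×0.1354) = 3.962.
Bélanger equation: y₂/y₁ = ½[√(1 + 8Fr₁²) − 1] = ½[√126.57 − 1] = 5.125.
y₂ = 5.125 × 0.1354 = 0.6939 m.
Tailwater y_tw = 0.7003 m: y_tw ≈ y₂, so the jump forms here.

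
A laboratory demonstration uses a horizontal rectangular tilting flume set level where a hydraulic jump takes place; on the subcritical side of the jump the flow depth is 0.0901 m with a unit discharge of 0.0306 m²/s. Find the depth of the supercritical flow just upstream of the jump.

y₁ = 0.0194 m

V₂ = q/y₂ = 0.0306/0.0901 = 0.340 m/s; Fr₂ = V₂/√(g·y₂) = 0.361.
From the momentum equation (using Fr₂), y₁/y₂ = ½[√(1 + 8Fr₂²) − 1] = ½[√2.044 − 1] = 0.215.
y₁ = 0.215 × 0.0901 = 0.0194 m.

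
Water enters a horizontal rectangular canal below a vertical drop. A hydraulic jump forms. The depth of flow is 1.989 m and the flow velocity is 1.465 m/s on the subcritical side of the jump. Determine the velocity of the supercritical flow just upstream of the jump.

Fr₂ = V₂/√(g·y₂) = 1.465/√(9.81×1.989) = 0.3317.
The Bélanger relation is symmetric: y₁/y₂ = ½[√(1 + 8Fr₂²) − 1] = ½[√1.8800 − 1] = 0.1856.
y₁ = 0.1856 × 1.989 = 0.3691 m.
V₁ = q/y₁ = 2.914/0.3691 = 7.895 m/s.

V₁ = 7.895 m/s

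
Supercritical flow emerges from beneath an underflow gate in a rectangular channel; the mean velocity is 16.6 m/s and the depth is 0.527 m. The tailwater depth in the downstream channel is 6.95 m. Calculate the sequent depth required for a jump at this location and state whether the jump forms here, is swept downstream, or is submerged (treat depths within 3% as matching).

y₂ = 5.18 m; the jump is submerged

Fr₁ = V₁/√(g·y₁) = 16.6/√(9.81×0.527) = 7.30.
Conjugate-depth relation: y₂/y₁ = ½[√(1 + 8Fr₁²) − 1] = ½[√427.4 − 1] = 9.84.
y₂ = 9.84 × 0.527 = 5.18 m.
Tailwater y_tw = 6.95 m: y_tw > y₂, so the jump is submerged.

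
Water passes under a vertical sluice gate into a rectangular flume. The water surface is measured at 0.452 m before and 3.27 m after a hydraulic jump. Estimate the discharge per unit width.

q = 5.19 m²/s

For a rectangular channel the momentum equation gives q² = ½·g·y₁·y₂·(y₁ + y₂) = ½×9.81×0.452×3.27×3.72 = 27.0.
q = √27.0 = 5.19 m²/s.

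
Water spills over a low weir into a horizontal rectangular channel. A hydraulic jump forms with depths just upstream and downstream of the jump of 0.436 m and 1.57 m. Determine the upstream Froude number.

Fr₁ = 2.88

For a rectangular channel the momentum equation gives q² = ½·g·y₁·y₂·(y₁ + y₂) = ½×9.81×0.436×1.57×2.01 = 6.74.
q = √6.74 = 2.60 m²/s.
V₁ = q/y₁ = 5.95 m/s; Fr₁ = V₁/√(g·y₁) = 2.88.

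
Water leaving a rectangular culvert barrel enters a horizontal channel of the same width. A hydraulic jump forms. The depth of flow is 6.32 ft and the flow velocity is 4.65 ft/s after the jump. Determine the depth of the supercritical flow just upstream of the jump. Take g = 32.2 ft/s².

y₁ = 1.14 ft

Fr₂ = V₂/√(g·y₂) = 4.65/√(32.2×6.32) = 0.326.
From the momentum equation (using Fr₂), y₁/y₂ = ½[√(1 + 8Fr₂²) − 1] = ½[√1.850 − 1] = 0.180.
y₁ = 0.180 × 6.32 = 1.14 ft.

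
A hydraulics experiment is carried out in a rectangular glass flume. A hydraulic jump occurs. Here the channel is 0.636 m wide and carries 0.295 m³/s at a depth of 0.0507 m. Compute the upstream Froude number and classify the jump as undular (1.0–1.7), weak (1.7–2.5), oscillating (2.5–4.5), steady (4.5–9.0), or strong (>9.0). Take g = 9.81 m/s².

Fr₁ = 13.0; strong jump

q = Q/b = 0.295/0.636 = 0.464 m²/s; V₁ = q/y₁ = 9.15 m/s. Fr₁ = V₁/√(g·y₁) = 13.0.
Fr₁ = 13.0 lies in the strong range.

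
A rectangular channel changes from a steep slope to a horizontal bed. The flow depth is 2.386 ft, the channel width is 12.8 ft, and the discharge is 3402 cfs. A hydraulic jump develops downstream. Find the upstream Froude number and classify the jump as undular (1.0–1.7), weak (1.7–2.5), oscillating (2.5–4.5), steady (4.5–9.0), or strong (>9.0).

q = Q/b = 3402/12.8 = 265.8 ft²/s; V₁ = q/y₁ = 111.4 ft/s. Fr₁ = V₁/√(g·y₁) = 12.71.
Fr₁ = 12.71 lies in the strong range.

Fr₁ = 12.71; strong jump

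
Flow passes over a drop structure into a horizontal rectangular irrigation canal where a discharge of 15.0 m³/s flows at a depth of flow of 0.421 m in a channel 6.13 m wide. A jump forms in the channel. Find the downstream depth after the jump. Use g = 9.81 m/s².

q = Q/b = 15.0/6.13 = 2.45 m²/s; V₁ = q/y₁ = 5.81 m/s. Fr₁ = V₁/√(g·y₁) = 2.86.
From the momentum equation for a rectangular channel, y₂/y₁ = ½[√(1 + 8Fr₁²) − 1] = ½[√66.44 − 1] = 3.58.
y₂ = 3.58 × 0.421 = 1.51 m.

y₂ = 1.51 m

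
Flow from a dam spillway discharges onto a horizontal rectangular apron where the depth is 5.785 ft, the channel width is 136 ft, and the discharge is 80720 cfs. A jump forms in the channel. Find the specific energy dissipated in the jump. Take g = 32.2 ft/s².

ΔE = 109.0 ft

q = Q/b = 80720/136 = 593.5 ft²/s; V₁ = q/y₁ = 102.6 ft/s. Fr₁ = V₁/√(g·y₁) = 7.517.
By Bélanger, y₂/y₁ = ½[√(1 + 8Fr₁²) − 1] = ½[√453.07 − 1] = 10.14.
y₂ = 10.14 × 5.785 = 58.68 ft.
V₂ = q/y₂ = 593.5/58.68 = 10.12 ft/s. E₁ = y₁ + V₁²/2g = 169.2 ft; E₂ = y₂ + V₂²/2g = 60.26 ft. ΔE = E₁ − E₂ = 109.0 ft.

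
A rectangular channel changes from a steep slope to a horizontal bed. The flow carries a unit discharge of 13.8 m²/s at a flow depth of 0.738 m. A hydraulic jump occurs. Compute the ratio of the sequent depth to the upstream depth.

y₂/y₁ = 9.34

V₁ = q/y₁ = 13.8/0.738 = 18.7 m/s. Fr₁ = V₁/√(g·y₁) = 18.7/√(9.81×0.738) = 6.95.
Bélanger equation: y₂/y₁ = ½[√(1 + 8Fr₁²) − 1] = ½[√387.4 − 1] = 9.34.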